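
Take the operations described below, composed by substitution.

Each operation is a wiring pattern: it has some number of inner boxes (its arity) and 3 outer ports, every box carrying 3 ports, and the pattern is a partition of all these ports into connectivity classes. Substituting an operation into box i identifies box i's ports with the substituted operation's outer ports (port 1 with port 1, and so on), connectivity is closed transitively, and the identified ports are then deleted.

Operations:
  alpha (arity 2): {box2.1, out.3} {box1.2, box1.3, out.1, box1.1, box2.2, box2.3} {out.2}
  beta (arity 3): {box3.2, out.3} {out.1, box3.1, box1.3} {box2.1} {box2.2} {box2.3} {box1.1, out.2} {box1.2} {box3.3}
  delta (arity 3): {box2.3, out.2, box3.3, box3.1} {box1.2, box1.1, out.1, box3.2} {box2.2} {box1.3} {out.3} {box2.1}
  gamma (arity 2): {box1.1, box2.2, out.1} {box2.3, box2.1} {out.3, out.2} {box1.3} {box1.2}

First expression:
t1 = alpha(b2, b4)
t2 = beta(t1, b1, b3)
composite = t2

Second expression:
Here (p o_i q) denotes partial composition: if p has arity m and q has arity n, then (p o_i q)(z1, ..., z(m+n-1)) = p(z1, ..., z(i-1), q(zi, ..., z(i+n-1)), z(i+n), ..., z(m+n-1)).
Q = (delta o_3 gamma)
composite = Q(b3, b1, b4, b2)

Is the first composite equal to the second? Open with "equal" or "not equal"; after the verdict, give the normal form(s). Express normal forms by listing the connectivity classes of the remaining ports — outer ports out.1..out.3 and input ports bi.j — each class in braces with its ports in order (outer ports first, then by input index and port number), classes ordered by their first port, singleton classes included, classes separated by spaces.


not equal; the first gives {out.1, b3.1, b4.1} {out.2, b2.1, b2.2, b2.3, b4.2, b4.3} {out.3, b3.2} {b1.1} {b1.2} {b1.3} {b3.3} and the second {out.1, out.2, b1.3, b2.2, b3.1, b3.2, b4.1} {out.3} {b1.1} {b1.2} {b2.1, b2.3} {b3.3} {b4.2} {b4.3}

Reducing the first expression gives {out.1, b3.1, b4.1} {out.2, b2.1, b2.2, b2.3, b4.2, b4.3} {out.3, b3.2} {b1.1} {b1.2} {b1.3} {b3.3}
Reducing the second expression gives {out.1, out.2, b1.3, b2.2, b3.1, b3.2, b4.1} {out.3} {b1.1} {b1.2} {b2.1, b2.3} {b3.3} {b4.2} {b4.3}
The forms do not match — not equal.


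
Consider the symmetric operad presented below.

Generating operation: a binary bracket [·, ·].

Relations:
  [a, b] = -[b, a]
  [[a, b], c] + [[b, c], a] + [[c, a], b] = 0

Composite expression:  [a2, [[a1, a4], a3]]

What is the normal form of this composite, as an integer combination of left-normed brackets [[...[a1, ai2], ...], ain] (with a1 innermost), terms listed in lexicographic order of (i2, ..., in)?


-[[[a1, a4], a3], a2]

Skip Jacobi rewriting: expand, keep a1-initial words, read off terms.
Composite bracket: [a2, [[a1, a4], a3]]
Each bracket splits as ab - ba, giving 8 signed words (2^3 = 8).
Only words starting with a1 matter:
  from a1a4a3a2, sign -1: term -[[[a1, a4], a3], a2]


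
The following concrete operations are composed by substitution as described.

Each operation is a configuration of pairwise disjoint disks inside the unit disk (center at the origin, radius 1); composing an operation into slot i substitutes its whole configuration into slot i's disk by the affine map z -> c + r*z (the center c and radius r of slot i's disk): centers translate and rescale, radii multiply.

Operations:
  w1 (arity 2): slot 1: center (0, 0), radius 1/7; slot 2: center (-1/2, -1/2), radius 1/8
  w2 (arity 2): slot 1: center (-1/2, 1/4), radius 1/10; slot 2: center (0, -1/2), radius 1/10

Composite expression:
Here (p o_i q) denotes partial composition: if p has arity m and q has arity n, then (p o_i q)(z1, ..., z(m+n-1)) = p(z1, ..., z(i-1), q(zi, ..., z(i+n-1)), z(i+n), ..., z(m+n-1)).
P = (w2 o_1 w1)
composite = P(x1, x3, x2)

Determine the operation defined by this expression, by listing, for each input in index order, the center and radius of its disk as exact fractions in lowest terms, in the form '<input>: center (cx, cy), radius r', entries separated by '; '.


x1: center (-1/2, 1/4), radius 1/70; x2: center (0, -1/2), radius 1/10; x3: center (-11/20, 1/5), radius 1/80

Follow each x-input down from w2: c' goes to c + r*c', radius to r*r'.
tracing x1 down its 2-map path: center (-1/2, 1/4), radius 1/70
tracing x3 down its 2-map path: center (-11/20, 1/5), radius 1/80
tracing x2 down its 1-map path: center (0, -1/2), radius 1/10


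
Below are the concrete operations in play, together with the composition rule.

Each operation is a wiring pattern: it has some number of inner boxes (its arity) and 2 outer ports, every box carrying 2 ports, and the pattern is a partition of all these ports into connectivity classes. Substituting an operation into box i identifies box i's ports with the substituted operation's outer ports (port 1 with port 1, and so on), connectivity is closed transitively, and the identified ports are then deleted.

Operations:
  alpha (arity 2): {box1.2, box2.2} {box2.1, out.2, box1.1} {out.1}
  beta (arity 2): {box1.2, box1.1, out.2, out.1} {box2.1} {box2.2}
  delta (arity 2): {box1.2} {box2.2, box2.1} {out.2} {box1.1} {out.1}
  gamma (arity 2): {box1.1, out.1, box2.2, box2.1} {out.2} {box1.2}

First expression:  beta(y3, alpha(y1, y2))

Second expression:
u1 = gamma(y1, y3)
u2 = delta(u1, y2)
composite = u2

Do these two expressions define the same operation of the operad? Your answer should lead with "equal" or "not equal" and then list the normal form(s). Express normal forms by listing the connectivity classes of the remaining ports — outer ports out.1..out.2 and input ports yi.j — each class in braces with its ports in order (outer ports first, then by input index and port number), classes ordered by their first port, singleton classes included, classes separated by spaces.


The first expression, normalized: {out.1, out.2, y3.1, y3.2} {y1.1, y2.1} {y1.2, y2.2}
The second expression, normalized: {out.1} {out.2} {y1.1, y3.1, y3.2} {y1.2} {y2.1, y2.2}
The forms do not match — not equal.

not equal; first: {out.1, out.2, y3.1, y3.2} {y1.1, y2.1} {y1.2, y2.2}; second: {out.1} {out.2} {y1.1, y3.1, y3.2} {y1.2} {y2.1, y2.2}


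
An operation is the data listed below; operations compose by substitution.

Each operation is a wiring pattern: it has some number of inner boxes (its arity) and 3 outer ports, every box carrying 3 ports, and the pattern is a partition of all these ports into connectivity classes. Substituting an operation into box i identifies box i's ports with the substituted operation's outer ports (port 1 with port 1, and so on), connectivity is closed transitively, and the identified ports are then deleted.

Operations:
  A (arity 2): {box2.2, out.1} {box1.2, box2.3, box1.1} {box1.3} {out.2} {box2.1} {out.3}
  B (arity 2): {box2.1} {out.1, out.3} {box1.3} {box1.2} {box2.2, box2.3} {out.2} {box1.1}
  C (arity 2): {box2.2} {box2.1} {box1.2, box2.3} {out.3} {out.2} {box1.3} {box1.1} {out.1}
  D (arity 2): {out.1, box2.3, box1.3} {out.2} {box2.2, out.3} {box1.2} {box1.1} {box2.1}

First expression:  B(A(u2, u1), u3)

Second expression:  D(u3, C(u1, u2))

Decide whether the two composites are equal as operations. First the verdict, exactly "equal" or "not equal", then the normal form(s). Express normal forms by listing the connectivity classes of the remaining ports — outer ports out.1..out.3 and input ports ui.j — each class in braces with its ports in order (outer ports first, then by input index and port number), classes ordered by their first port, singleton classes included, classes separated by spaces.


Reducing the first expression gives {out.1, out.3} {out.2} {u1.1} {u1.2} {u1.3, u2.1, u2.2} {u2.3} {u3.1} {u3.2, u3.3}
Reducing the second expression gives {out.1, u3.3} {out.2} {out.3} {u1.1} {u1.2, u2.3} {u1.3} {u2.1} {u2.2} {u3.1} {u3.2}
The forms do not match — not equal.

not equal; first: {out.1, out.3} {out.2} {u1.1} {u1.2} {u1.3, u2.1, u2.2} {u2.3} {u3.1} {u3.2, u3.3}; second: {out.1, u3.3} {out.2} {out.3} {u1.1} {u1.2, u2.3} {u1.3} {u2.1} {u2.2} {u3.1} {u3.2}


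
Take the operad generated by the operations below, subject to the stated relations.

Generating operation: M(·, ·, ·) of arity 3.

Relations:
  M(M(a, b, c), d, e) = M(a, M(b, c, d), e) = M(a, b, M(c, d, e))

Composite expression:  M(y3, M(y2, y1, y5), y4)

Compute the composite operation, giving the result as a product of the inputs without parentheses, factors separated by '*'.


Every regrouping of M is equal, so read the y-inputs in written order.
M(y2, y1, y5) reduces to y2 * y1 * y5
M(y3, M(y2, y1, y5), y4) reduces to y3 * y2 * y1 * y5 * y4

y3 * y2 * y1 * y5 * y4


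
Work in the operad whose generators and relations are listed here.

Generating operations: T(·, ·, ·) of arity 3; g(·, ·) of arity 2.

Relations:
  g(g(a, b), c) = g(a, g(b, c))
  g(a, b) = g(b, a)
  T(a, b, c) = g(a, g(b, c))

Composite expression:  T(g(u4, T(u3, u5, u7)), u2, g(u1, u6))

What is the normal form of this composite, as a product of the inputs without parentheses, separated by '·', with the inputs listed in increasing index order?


Key point: T commutes, so take the u-inputs in any fixed order.
T(u3, u5, u7) linearizes to u3 · u5 · u7
g(u4, T(u3, u5, u7)) linearizes to u4 · u3 · u5 · u7
g(u1, u6) linearizes to u1 · u6
T(g(u4, T(u3, u5, u7)), u2, g(u1, u6)) linearizes to u4 · u3 · u5 · u7 · u2 · u1 · u6
the factors in increasing index order: u1 · u2 · u3 · u4 · u5 · u6 · u7

u1 · u2 · u3 · u4 · u5 · u6 · u7


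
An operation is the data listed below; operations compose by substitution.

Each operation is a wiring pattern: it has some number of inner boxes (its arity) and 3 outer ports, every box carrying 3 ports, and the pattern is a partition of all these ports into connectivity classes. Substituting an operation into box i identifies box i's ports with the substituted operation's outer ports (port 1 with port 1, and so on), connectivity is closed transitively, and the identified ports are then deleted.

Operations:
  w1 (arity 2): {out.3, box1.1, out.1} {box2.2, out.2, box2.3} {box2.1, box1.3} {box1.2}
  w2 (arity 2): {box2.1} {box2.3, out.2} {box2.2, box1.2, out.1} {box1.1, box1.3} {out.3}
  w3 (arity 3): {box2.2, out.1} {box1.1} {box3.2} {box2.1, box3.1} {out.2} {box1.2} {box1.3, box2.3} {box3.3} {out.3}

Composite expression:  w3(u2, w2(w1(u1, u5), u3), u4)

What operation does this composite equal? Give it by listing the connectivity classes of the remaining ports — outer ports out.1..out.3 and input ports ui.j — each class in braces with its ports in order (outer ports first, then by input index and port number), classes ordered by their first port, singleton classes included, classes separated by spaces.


After gluing at w3, chains via deleted ports link the u-ports.
w1 over (u1, u5) gives {out.1, out.3, u1.1} {out.2, u5.2, u5.3} {u1.2} {u1.3, u5.1}, out.j being that stage's outer ports
w2 over (u1, u5, u3) gives {out.1, u3.2, u5.2, u5.3} {out.2, u3.3} {out.3} {u1.1} {u1.2} {u1.3, u5.1} {u3.1}, out.j being that stage's outer ports
w3 over (u2, u1, u5, u3, u4) gives {out.1, u3.3} {out.2} {out.3} {u1.1} {u1.2} {u1.3, u5.1} {u2.1} {u2.2} {u2.3} {u3.1} {u3.2, u4.1, u5.2, u5.3} {u4.2} {u4.3}, out.j being that stage's outer ports

{out.1, u3.3} {out.2} {out.3} {u1.1} {u1.2} {u1.3, u5.1} {u2.1} {u2.2} {u2.3} {u3.1} {u3.2, u4.1, u5.2, u5.3} {u4.2} {u4.3}


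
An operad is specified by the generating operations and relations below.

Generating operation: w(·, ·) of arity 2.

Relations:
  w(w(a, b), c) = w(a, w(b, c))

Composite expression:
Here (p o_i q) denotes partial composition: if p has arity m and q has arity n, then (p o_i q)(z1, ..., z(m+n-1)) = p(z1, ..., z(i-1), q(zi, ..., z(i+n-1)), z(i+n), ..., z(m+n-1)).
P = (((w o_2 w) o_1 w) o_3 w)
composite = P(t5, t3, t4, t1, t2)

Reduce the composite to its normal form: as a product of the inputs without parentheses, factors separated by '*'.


t5 * t3 * t4 * t1 * t2

Associativity of w dissolves the nesting; only the t-input order survives.
w(t5, t3) reduces to t5 * t3
w(t4, t1) reduces to t4 * t1
w(w(t4, t1), t2) reduces to t4 * t1 * t2
w(w(t5, t3), w(w(t4, t1), t2)) reduces to t5 * t3 * t4 * t1 * t2


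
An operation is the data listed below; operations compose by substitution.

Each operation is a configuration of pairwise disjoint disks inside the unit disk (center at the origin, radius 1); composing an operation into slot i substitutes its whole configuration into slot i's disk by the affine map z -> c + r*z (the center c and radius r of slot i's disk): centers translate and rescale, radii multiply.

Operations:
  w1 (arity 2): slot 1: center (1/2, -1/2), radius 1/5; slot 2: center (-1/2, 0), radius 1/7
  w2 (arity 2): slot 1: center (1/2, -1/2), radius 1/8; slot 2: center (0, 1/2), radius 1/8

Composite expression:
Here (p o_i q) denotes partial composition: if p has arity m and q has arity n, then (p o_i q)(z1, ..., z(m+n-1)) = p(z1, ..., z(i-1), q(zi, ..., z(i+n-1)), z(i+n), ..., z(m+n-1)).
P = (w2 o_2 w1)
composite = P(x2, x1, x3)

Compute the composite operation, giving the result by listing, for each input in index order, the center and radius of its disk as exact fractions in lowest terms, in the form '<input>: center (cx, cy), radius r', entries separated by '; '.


Nesting under w2 composes maps z -> c + r*z down each x-path.
input x2: applying the 1 nested substitution gives center (1/2, -1/2), radius 1/8
input x1: applying the 2 nested substitutions gives center (1/16, 7/16), radius 1/40
input x3: applying the 2 nested substitutions gives center (-1/16, 1/2), radius 1/56

x1: center (1/16, 7/16), radius 1/40; x2: center (1/2, -1/2), radius 1/8; x3: center (-1/16, 1/2), radius 1/56


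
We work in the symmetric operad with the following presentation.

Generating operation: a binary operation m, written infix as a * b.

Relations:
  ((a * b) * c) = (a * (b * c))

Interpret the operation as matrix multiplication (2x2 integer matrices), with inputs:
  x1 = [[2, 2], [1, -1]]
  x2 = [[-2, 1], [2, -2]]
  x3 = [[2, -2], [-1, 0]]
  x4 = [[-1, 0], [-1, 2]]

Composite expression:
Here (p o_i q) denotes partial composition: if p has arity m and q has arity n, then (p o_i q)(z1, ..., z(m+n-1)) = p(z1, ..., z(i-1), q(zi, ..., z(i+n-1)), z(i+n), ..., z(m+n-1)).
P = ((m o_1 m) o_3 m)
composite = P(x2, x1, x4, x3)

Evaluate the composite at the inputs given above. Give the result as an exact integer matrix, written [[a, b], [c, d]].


[[26, -16], [-28, 16]]

(x2 * x1) = [[-3, -5], [2, 6]]
(x4 * x3) = [[-2, 2], [-4, 2]]
((x2 * x1) * (x4 * x3)) = [[26, -16], [-28, 16]]


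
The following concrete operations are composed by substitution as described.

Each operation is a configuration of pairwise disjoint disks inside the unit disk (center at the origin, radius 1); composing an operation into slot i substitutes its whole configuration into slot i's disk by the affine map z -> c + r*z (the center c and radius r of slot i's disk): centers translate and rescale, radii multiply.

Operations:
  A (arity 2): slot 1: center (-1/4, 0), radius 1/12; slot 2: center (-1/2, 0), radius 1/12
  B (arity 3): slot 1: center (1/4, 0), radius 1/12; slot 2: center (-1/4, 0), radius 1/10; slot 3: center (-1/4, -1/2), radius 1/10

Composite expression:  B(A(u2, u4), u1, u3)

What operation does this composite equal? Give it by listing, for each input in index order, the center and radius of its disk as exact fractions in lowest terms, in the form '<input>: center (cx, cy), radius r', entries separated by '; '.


Each u-disk chains the slot maps above it in B; radii multiply.
input u2: composing its 2 substitution steps yields center (11/48, 0), radius 1/144
input u4: composing its 2 substitution steps yields center (5/24, 0), radius 1/144
input u1: composing its 1 substitution step yields center (-1/4, 0), radius 1/10
input u3: composing its 1 substitution step yields center (-1/4, -1/2), radius 1/10

u1: center (-1/4, 0), radius 1/10; u2: center (11/48, 0), radius 1/144; u3: center (-1/4, -1/2), radius 1/10; u4: center (5/24, 0), radius 1/144


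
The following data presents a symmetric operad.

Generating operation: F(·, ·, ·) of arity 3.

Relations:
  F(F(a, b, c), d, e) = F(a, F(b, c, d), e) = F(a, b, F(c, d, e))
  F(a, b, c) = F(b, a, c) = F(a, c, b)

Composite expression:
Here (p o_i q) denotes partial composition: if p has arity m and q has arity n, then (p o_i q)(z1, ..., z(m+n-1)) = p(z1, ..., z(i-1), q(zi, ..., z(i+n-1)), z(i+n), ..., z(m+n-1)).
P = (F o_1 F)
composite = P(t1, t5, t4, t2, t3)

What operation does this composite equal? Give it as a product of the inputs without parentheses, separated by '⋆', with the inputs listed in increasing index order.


Both nesting and order wash out for F; what remains is which t's occur.
F(t1, t5, t4) collapses to t1 ⋆ t5 ⋆ t4
F(F(t1, t5, t4), t2, t3) collapses to t1 ⋆ t5 ⋆ t4 ⋆ t2 ⋆ t3
putting the inputs in ascending order: t1 ⋆ t2 ⋆ t3 ⋆ t4 ⋆ t5

t1 ⋆ t2 ⋆ t3 ⋆ t4 ⋆ t5


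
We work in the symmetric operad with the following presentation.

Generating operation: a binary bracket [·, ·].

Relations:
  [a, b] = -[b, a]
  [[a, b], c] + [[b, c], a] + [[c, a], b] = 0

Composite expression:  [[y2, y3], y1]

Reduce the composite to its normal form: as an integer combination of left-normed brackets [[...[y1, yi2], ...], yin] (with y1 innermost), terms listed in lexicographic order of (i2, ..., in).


-[[y1, y2], y3] + [[y1, y3], y2]

A multilinear Lie element is pinned by y1-initial words (y1 innermost).
Composite bracket: [[y2, y3], y1]
The bracket unfolds into 4 signed words via [a, b] = ab - ba (2^2 = 4).
Only words starting with y1 matter:
  word y1y2y3 has sign -1, contributing -[[y1, y2], y3]
  word y1y3y2 has sign +1, contributing +[[y1, y3], y2]


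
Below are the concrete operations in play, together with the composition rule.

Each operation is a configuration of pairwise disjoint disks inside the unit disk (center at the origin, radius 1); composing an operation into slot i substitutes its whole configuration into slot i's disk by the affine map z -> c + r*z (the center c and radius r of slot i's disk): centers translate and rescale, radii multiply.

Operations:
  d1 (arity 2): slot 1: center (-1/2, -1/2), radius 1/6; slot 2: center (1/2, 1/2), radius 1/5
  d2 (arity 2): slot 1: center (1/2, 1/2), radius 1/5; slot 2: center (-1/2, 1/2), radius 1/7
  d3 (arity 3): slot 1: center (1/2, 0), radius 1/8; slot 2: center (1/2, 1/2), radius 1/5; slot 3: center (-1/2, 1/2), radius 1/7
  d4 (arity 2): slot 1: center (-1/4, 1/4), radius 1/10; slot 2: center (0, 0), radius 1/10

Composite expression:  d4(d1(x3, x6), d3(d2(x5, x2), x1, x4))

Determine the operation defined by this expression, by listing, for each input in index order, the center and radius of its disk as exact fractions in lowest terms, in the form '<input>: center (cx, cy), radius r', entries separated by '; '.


x1: center (1/20, 1/20), radius 1/50; x2: center (7/160, 1/160), radius 1/560; x3: center (-3/10, 1/5), radius 1/60; x4: center (-1/20, 1/20), radius 1/70; x5: center (9/160, 1/160), radius 1/400; x6: center (-1/5, 3/10), radius 1/50


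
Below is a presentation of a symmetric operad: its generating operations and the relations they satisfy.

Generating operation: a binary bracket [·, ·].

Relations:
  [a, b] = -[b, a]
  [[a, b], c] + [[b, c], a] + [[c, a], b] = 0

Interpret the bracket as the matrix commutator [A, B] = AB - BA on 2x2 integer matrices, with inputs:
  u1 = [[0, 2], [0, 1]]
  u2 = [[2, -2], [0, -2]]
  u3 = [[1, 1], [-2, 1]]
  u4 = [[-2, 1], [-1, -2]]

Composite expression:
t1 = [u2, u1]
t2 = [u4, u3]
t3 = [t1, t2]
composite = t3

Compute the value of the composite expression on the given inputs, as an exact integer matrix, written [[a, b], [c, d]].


[[0, 12], [0, 0]]


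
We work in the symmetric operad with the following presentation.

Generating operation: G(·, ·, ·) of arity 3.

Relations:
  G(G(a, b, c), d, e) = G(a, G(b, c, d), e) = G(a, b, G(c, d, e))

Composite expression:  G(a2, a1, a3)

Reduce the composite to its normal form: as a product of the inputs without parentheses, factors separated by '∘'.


a2 ∘ a1 ∘ a3


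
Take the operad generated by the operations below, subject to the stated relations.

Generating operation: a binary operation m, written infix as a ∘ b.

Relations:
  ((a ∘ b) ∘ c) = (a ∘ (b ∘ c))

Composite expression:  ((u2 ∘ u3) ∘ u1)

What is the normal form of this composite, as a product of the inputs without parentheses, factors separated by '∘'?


u2 ∘ u3 ∘ u1

Every regrouping of m is equal, so read the u-inputs in written order.
(u2 ∘ u3) collapses to u2 ∘ u3
((u2 ∘ u3) ∘ u1) collapses to u2 ∘ u3 ∘ u1


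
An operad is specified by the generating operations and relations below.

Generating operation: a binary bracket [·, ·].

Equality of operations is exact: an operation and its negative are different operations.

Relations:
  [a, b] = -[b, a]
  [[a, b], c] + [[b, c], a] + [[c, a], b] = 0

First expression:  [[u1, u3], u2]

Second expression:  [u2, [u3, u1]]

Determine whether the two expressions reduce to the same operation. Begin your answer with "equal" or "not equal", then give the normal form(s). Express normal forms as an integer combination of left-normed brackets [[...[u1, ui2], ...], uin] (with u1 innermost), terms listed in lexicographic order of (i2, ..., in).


equal; the common form is [[u1, u3], u2]

In normal form, the first expression is [[u1, u3], u2]
In normal form, the second expression is [[u1, u3], u2]
The forms coincide; equal.


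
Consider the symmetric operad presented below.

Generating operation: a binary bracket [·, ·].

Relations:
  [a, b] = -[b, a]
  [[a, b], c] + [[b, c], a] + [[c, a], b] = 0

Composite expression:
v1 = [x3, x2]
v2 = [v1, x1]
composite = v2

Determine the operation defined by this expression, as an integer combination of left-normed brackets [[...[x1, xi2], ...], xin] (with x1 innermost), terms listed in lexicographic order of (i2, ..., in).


Left-normed coefficients sit on the x1-initial expansion words.
Composite bracket: [[x3, x2], x1]
Full expansion: 4 signed words from ab - ba (2^2 = 4).
Coefficients come from the x1-initial words:
  x1x2x3 appears with sign +1, giving the term +[[x1, x2], x3]
  x1x3x2 appears with sign -1, giving the term -[[x1, x3], x2]

[[x1, x2], x3] - [[x1, x3], x2]


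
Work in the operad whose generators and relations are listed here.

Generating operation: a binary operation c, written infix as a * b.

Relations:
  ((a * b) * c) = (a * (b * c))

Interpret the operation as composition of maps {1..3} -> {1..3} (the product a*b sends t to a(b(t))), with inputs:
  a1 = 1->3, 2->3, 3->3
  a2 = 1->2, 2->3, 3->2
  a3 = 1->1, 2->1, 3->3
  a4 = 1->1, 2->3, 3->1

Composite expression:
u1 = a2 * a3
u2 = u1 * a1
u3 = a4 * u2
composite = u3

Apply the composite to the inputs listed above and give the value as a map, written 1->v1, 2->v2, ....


(a2 * a3) = 1->2, 2->2, 3->2
((a2 * a3) * a1) = 1->2, 2->2, 3->2
(a4 * ((a2 * a3) * a1)) = 1->3, 2->3, 3->3

1->3, 2->3, 3->3


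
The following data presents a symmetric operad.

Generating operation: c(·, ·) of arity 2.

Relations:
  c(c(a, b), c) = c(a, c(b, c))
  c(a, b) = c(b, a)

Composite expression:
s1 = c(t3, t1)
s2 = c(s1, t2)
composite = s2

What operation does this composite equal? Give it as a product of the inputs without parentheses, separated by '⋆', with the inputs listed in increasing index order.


t1 ⋆ t2 ⋆ t3

Reordering under c is free, so list the t-inputs canonically.
c(t3, t1) flattens to t3 ⋆ t1
c(c(t3, t1), t2) flattens to t3 ⋆ t1 ⋆ t2
rearranged into index order: t1 ⋆ t2 ⋆ t3


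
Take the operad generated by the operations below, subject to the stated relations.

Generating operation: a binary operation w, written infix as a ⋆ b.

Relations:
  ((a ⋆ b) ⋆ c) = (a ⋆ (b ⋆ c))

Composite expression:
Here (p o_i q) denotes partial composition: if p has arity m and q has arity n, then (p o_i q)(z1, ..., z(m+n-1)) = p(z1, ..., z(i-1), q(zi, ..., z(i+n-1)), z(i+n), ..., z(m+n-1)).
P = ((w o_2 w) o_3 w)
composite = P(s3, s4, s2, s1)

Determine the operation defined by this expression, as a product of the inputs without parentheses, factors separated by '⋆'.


All parenthesizations of w agree; list the s-inputs left to right.
(s2 ⋆ s1) collapses to s2 ⋆ s1
(s4 ⋆ (s2 ⋆ s1)) collapses to s4 ⋆ s2 ⋆ s1
(s3 ⋆ (s4 ⋆ (s2 ⋆ s1))) collapses to s3 ⋆ s4 ⋆ s2 ⋆ s1

s3 ⋆ s4 ⋆ s2 ⋆ s1


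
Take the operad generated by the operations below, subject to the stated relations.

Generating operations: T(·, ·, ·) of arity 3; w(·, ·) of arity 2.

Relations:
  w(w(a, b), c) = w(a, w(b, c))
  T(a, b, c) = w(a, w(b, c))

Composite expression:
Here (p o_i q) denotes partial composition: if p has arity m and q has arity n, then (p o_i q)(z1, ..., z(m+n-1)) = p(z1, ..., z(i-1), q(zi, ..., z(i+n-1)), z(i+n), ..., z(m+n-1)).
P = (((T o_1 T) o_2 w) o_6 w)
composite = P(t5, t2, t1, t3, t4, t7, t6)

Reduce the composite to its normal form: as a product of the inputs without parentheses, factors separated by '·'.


t5 · t2 · t1 · t3 · t4 · t7 · t6

Under associativity of T, the answer is the t's in reading order.
w(t2, t1) linearizes to t2 · t1
T(t5, w(t2, t1), t3) linearizes to t5 · t2 · t1 · t3
w(t7, t6) linearizes to t7 · t6
T(T(t5, w(t2, t1), t3), t4, w(t7, t6)) linearizes to t5 · t2 · t1 · t3 · t4 · t7 · t6


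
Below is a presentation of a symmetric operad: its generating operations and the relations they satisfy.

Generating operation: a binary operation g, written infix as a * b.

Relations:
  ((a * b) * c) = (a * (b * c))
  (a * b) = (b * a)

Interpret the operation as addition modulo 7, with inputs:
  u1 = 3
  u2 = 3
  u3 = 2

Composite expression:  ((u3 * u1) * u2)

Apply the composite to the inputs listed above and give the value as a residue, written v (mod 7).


1 (mod 7)

(u3 * u1) = 5
((u3 * u1) * u2) = 1


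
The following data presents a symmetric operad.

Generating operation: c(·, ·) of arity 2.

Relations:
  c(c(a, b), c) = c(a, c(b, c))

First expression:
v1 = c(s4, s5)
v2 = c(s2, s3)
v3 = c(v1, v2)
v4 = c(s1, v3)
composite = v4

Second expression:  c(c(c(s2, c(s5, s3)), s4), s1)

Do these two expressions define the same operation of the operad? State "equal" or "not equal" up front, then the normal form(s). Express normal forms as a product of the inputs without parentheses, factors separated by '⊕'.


not equal: they reduce to s1 ⊕ s4 ⊕ s5 ⊕ s2 ⊕ s3 and s2 ⊕ s5 ⊕ s3 ⊕ s4 ⊕ s1


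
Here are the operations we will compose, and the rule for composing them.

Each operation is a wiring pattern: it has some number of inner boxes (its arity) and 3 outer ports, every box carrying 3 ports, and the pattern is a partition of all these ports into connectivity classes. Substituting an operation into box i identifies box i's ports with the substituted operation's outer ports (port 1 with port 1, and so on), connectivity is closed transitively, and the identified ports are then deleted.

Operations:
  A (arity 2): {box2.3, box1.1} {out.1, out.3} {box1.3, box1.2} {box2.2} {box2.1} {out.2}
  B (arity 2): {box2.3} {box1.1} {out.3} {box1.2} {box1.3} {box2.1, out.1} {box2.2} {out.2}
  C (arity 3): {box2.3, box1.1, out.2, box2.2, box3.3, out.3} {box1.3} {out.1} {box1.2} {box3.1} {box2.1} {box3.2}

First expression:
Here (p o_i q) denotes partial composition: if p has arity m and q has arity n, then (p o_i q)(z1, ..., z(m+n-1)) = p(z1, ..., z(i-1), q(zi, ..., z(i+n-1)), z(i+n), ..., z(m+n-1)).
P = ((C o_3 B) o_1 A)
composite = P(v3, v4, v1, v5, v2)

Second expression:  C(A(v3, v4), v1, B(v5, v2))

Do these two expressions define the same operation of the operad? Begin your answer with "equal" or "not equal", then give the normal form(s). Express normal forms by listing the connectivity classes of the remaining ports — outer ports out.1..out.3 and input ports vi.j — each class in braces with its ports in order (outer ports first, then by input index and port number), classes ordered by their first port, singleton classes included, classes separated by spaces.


In normal form, the first expression is {out.1} {out.2, out.3, v1.2, v1.3} {v1.1} {v2.1} {v2.2} {v2.3} {v3.1, v4.3} {v3.2, v3.3} {v4.1} {v4.2} {v5.1} {v5.2} {v5.3}
In normal form, the second expression is {out.1} {out.2, out.3, v1.2, v1.3} {v1.1} {v2.1} {v2.2} {v2.3} {v3.1, v4.3} {v3.2, v3.3} {v4.1} {v4.2} {v5.1} {v5.2} {v5.3}
The normal forms match — equal.

equal: each reduces to {out.1} {out.2, out.3, v1.2, v1.3} {v1.1} {v2.1} {v2.2} {v2.3} {v3.1, v4.3} {v3.2, v3.3} {v4.1} {v4.2} {v5.1} {v5.2} {v5.3}


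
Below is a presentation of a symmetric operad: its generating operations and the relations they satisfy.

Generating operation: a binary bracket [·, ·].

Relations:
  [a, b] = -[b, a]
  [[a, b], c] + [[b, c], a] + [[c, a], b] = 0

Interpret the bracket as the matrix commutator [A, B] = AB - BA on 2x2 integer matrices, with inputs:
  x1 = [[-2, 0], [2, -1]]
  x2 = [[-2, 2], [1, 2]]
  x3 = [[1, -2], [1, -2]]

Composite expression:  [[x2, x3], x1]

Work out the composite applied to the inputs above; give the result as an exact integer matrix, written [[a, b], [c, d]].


[[4, 2], [-23, -4]]

[x2, x3] = [[4, 2], [7, -4]]
[[x2, x3], x1] = [[4, 2], [-23, -4]]


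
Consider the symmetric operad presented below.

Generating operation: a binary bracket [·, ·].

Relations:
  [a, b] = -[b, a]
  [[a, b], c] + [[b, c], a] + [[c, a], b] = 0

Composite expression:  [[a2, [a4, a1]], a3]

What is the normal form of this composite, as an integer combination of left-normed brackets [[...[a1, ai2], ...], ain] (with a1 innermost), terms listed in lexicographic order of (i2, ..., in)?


Expand each bracket as ab - ba; the a1-initial words give the coefficients.
Composite bracket: [[a2, [a4, a1]], a3]
Each bracket splits as ab - ba, giving 8 signed words (2^3 = 8).
The a1-initial words carry the normal form:
  a1a4a2a3 appears with sign +1, giving the term +[[[a1, a4], a2], a3]

[[[a1, a4], a2], a3]


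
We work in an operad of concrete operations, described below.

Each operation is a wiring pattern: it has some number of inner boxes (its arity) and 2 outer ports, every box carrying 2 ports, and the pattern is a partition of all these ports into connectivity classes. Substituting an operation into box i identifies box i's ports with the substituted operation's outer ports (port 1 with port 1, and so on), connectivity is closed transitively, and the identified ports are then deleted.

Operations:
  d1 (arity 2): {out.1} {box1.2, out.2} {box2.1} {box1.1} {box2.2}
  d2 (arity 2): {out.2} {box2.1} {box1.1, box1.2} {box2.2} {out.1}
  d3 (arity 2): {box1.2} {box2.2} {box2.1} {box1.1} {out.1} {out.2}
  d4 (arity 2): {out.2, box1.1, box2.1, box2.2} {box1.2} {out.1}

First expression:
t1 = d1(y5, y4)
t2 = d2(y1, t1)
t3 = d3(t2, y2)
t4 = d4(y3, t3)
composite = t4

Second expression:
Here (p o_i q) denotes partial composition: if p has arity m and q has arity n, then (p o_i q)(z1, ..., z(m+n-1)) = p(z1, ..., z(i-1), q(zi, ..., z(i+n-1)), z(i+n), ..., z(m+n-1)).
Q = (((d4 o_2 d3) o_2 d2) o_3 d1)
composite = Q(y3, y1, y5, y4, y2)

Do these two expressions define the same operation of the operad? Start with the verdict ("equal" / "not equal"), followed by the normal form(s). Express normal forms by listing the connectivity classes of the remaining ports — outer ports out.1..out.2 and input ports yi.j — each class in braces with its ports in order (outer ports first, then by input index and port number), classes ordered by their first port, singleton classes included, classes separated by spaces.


equal; the common form is {out.1} {out.2, y3.1} {y1.1, y1.2} {y2.1} {y2.2} {y3.2} {y4.1} {y4.2} {y5.1} {y5.2}


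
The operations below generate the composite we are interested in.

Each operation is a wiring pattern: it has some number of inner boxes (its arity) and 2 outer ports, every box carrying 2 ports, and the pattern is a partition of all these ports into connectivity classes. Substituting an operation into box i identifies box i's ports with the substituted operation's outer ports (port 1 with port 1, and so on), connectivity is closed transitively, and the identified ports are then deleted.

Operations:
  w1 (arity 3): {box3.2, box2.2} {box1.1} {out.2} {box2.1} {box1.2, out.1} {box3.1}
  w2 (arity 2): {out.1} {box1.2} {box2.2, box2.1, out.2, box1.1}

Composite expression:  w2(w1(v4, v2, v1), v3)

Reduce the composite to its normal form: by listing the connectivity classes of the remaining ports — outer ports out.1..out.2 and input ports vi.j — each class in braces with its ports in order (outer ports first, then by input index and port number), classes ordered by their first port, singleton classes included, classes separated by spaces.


Substituting into w2 glues patterns; closure does the rest.
through w1, on inputs (v4, v2, v1): {out.1, v4.2} {out.2} {v1.1} {v1.2, v2.2} {v2.1} {v4.1} (out.j = stage outer ports)
through w2, on inputs (v4, v2, v1, v3): {out.1} {out.2, v3.1, v3.2, v4.2} {v1.1} {v1.2, v2.2} {v2.1} {v4.1} (out.j = stage outer ports)

{out.1} {out.2, v3.1, v3.2, v4.2} {v1.1} {v1.2, v2.2} {v2.1} {v4.1}


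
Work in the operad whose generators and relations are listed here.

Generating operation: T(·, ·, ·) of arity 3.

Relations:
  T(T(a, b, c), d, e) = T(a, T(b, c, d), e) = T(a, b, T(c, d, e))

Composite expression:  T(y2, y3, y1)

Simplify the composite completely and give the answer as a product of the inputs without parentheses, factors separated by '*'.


y2 * y3 * y1

Every regrouping of T is equal, so read the y-inputs in written order.
T(y2, y3, y1) reduces to y2 * y3 * y1


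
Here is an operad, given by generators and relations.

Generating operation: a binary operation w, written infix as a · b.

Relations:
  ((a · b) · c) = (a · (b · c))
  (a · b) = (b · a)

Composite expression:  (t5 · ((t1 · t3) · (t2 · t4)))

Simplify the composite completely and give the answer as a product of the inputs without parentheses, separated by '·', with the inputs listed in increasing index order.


t1 · t2 · t3 · t4 · t5

Key point: w commutes, so take the t-inputs in any fixed order.
(t1 · t3) spells out as t1 · t3
(t2 · t4) spells out as t2 · t4
((t1 · t3) · (t2 · t4)) spells out as t1 · t3 · t2 · t4
(t5 · ((t1 · t3) · (t2 · t4))) spells out as t5 · t1 · t3 · t2 · t4
sorting the factors by input index: t1 · t2 · t3 · t4 · t5


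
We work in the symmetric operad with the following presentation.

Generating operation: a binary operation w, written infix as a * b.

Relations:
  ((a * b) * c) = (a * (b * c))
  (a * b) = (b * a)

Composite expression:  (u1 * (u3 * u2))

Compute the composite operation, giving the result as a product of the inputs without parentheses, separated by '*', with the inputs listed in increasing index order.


Both nesting and order wash out for w; what remains is which u's occur.
(u3 * u2) flattens to u3 * u2
(u1 * (u3 * u2)) flattens to u1 * u3 * u2
reordering the factors by index: u1 * u2 * u3

u1 * u2 * u3


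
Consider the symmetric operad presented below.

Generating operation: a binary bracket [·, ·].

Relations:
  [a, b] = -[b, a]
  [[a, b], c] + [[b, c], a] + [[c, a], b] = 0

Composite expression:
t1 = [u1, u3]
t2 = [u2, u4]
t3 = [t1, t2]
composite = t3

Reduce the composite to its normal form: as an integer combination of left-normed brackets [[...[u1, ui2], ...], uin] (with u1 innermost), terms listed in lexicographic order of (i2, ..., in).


[[[u1, u3], u2], u4] - [[[u1, u3], u4], u2]

Skip Jacobi rewriting: expand, keep u1-initial words, read off terms.
Composite bracket: [[u1, u3], [u2, u4]]
Each bracket splits as ab - ba, giving 8 signed words (2^3 = 8).
Words beginning with u1 determine it all:
  from u1u3u2u4, sign +1: term +[[[u1, u3], u2], u4]
  from u1u3u4u2, sign -1: term -[[[u1, u3], u4], u2]


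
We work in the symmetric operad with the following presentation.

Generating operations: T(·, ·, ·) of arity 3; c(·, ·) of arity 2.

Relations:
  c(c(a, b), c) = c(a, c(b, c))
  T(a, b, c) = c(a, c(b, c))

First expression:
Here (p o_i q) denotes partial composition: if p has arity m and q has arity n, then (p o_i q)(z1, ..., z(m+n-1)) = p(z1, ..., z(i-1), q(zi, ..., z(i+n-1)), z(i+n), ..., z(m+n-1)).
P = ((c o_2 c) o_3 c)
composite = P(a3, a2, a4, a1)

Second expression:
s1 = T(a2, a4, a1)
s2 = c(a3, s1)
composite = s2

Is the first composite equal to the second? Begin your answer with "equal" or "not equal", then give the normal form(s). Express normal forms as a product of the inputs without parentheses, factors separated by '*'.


The first composite normalizes to a3 * a2 * a4 * a1
The second composite normalizes to a3 * a2 * a4 * a1
The forms coincide; equal.

equal — both sides give a3 * a2 * a4 * a1


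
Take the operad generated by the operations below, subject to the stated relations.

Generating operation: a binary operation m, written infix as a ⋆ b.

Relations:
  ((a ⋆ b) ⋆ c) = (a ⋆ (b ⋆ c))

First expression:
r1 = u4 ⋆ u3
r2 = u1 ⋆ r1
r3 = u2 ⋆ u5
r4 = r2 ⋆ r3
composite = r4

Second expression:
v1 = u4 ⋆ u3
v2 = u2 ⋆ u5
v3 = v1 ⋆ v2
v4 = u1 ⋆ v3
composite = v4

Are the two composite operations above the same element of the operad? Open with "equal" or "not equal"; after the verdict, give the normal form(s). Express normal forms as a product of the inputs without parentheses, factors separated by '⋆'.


equal; the common form is u1 ⋆ u4 ⋆ u3 ⋆ u2 ⋆ u5


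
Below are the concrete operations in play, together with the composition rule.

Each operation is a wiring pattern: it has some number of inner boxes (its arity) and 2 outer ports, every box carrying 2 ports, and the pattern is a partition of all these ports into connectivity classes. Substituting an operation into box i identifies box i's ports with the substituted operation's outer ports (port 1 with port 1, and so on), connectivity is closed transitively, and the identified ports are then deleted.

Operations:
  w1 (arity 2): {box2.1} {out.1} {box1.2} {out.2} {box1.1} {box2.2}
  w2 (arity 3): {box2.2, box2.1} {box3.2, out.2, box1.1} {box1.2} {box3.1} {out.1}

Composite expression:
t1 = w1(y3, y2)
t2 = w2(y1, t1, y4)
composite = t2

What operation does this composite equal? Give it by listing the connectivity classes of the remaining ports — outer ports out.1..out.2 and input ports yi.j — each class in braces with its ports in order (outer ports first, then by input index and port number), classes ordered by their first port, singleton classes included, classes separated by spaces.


{out.1} {out.2, y1.1, y4.2} {y1.2} {y2.1} {y2.2} {y3.1} {y3.2} {y4.1}

Substituting into w2 glues patterns; closure does the rest.
composing w1 on (y3, y2), with out.j its own outer ports: {out.1} {out.2} {y2.1} {y2.2} {y3.1} {y3.2}
composing w2 on (y1, y3, y2, y4), with out.j its own outer ports: {out.1} {out.2, y1.1, y4.2} {y1.2} {y2.1} {y2.2} {y3.1} {y3.2} {y4.1}


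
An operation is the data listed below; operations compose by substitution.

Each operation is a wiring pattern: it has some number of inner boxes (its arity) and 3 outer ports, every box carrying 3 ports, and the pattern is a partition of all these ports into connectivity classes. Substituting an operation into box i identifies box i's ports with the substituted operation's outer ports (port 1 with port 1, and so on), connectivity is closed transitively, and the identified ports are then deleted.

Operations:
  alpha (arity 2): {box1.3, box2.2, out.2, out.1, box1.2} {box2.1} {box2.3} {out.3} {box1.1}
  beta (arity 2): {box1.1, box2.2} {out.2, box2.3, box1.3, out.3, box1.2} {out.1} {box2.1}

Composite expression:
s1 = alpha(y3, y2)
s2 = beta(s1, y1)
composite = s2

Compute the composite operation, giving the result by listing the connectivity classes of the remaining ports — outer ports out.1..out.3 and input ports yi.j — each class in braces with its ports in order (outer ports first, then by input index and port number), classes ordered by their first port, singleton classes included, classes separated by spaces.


{out.1} {out.2, out.3, y1.2, y1.3, y2.2, y3.2, y3.3} {y1.1} {y2.1} {y2.3} {y3.1}

Two ports join when wires chain via beta-identified ports.
through alpha, on inputs (y3, y2): {out.1, out.2, y2.2, y3.2, y3.3} {out.3} {y2.1} {y2.3} {y3.1} (out.j = stage outer ports)
through beta, on inputs (y3, y2, y1): {out.1} {out.2, out.3, y1.2, y1.3, y2.2, y3.2, y3.3} {y1.1} {y2.1} {y2.3} {y3.1} (out.j = stage outer ports)
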